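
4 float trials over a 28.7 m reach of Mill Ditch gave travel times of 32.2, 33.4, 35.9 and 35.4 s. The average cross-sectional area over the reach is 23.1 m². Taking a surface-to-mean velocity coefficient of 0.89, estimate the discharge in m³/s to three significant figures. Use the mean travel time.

t̄ = (32.2 + 33.4 + 35.9 + 35.4) / 4 = 34.225 s
v_surface = L / t̄ = 28.7 / 34.225 = 0.8386 m/s
v_mean = 0.89 × 0.8386 = 0.7463 m/s
Q = A × v_mean = 23.1 × 0.7463 = 17.24 m³/s

17.2 m³/s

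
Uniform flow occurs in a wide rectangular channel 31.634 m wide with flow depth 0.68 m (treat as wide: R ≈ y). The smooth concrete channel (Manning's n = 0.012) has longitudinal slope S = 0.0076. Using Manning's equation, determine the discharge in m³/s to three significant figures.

A = b·y = 31.634 × 0.68 = 21.51 m²
Wide channel: R ≈ y = 0.68 m
Q = (1/n)·A·R^(2/3)·S^(1/2) = (1/0.012) × 21.51 × 0.6800^(2/3) × 0.0076^(1/2) = 120.8 m³/s

121 m³/s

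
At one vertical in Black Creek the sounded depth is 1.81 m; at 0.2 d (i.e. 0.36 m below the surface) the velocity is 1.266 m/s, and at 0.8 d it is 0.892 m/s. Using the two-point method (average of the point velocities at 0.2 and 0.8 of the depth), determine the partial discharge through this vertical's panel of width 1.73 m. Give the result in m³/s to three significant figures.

v̄ = (1.266 + 0.892) / 2 = 1.079 m/s
q = v̄ × d × w = 1.079 × 1.81 × 1.73 = 3.379 m³/s

3.38 m³/s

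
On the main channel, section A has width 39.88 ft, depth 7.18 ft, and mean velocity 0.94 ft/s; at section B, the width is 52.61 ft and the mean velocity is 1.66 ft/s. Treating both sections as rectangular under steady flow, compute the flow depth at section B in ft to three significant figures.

Q = A₁V₁ = (39.88×7.18) × 0.94 = 269.2 ft³/s
d₂ = Q/(b₂ V₂) = 269.2/(52.61×1.66) = 3.082 ft

3.08 ft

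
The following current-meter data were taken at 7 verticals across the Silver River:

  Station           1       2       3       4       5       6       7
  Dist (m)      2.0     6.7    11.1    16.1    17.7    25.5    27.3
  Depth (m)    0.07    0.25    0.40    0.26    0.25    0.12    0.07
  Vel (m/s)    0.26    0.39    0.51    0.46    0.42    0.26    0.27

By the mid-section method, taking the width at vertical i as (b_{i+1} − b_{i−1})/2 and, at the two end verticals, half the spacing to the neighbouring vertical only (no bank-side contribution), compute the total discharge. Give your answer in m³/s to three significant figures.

w_1 = (6.7 − 2.0)/2 = 2.35 m; q_1 = 0.26 × 0.07 × 2.35 = 0.04277 m³/s
w_2 = (11.1 − 2.0)/2 = 4.55 m; q_2 = 0.39 × 0.25 × 4.55 = 0.4436 m³/s
w_3 = (16.1 − 6.7)/2 = 4.7 m; q_3 = 0.51 × 0.40 × 4.7 = 0.9588 m³/s
w_4 = (17.7 − 11.1)/2 = 3.3 m; q_4 = 0.46 × 0.26 × 3.3 = 0.3947 m³/s
w_5 = (25.5 − 16.1)/2 = 4.7 m; q_5 = 0.42 × 0.25 × 4.7 = 0.4935 m³/s
w_6 = (27.3 − 17.7)/2 = 4.8 m; q_6 = 0.26 × 0.12 × 4.8 = 0.1498 m³/s
w_7 = (27.3 − 25.5)/2 = 0.9 m; q_7 = 0.27 × 0.07 × 0.9 = 0.01701 m³/s
Q = Σ qᵢ = 2.500 m³/s

2.50 m³/s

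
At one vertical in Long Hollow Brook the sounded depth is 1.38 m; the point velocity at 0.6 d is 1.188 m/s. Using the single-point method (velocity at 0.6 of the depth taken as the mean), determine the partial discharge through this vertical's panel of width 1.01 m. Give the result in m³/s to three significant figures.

1.66 m³/s

v̄ = v₀.₆ = 1.188 m/s
q = v̄ × d × w = 1.188 × 1.38 × 1.01 = 1.656 m³/s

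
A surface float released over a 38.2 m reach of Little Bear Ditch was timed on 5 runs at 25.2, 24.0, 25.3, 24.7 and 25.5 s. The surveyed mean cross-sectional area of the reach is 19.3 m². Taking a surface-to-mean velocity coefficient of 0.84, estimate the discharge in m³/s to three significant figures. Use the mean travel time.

24.8 m³/s

t̄ = (25.2 + 24.0 + 25.3 + 24.7 + 25.5) / 5 = 24.94 s
v_surface = L / t̄ = 38.2 / 24.94 = 1.532 m/s
v_mean = 0.84 × 1.532 = 1.287 m/s
Q = A × v_mean = 19.3 × 1.287 = 24.83 m³/s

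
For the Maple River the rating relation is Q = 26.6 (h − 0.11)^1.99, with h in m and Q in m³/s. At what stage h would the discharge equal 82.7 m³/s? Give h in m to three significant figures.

1.88 m

h − h₀ = (Q/C)^(1/b) = (82.7/26.6)^(1/1.99) = 1.768 m
h = 0.11 + 1.768 = 1.878 m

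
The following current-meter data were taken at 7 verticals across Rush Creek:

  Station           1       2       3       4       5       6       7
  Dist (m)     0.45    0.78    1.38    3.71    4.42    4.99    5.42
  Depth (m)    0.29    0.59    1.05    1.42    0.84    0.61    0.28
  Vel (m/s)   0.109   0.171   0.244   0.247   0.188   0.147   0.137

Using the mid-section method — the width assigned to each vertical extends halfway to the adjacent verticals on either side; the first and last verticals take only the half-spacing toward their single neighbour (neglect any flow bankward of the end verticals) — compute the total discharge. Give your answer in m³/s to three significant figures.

w_1 = (0.78 − 0.45)/2 = 0.165 m; q_1 = 0.109 × 0.29 × 0.165 = 0.005216 m³/s
w_2 = (1.38 − 0.45)/2 = 0.465 m; q_2 = 0.171 × 0.59 × 0.465 = 0.04691 m³/s
w_3 = (3.71 − 0.78)/2 = 1.465 m; q_3 = 0.244 × 1.05 × 1.465 = 0.3753 m³/s
w_4 = (4.42 − 1.38)/2 = 1.52 m; q_4 = 0.247 × 1.42 × 1.52 = 0.5331 m³/s
w_5 = (4.99 − 3.71)/2 = 0.64 m; q_5 = 0.188 × 0.84 × 0.64 = 0.1011 m³/s
w_6 = (5.42 − 4.42)/2 = 0.5 m; q_6 = 0.147 × 0.61 × 0.5 = 0.04484 m³/s
w_7 = (5.42 − 4.99)/2 = 0.215 m; q_7 = 0.137 × 0.28 × 0.215 = 0.008247 m³/s
Q = Σ qᵢ = 1.115 m³/s

1.11 m³/s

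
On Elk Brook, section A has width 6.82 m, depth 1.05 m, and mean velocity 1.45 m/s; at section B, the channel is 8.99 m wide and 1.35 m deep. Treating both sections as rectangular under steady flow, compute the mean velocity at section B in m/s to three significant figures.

Q = A₁V₁ = (6.82×1.05) × 1.45 = 10.38 m³/s
A₂ = 8.99 × 1.35 = 12.14 m²
V₂ = Q/A₂ = 10.38/12.14 = 0.8556 m/s

0.856 m/s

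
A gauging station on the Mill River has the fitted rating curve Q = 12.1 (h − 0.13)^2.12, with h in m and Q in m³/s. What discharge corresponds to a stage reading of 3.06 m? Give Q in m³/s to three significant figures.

118 m³/s

Q = 12.1 × (3.06 − 0.13)^2.12 = 12.1 × 2.93^2.12 = 118.2 m³/s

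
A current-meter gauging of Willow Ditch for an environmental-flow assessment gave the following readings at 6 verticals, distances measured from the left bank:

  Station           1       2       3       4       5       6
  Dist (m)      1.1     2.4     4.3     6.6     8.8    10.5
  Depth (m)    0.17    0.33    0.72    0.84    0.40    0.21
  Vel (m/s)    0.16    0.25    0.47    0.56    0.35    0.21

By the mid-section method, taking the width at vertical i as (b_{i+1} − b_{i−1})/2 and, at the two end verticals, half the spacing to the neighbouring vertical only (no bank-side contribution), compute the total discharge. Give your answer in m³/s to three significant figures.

2.23 m³/s

w_1 = (2.4 − 1.1)/2 = 0.65 m; q_1 = 0.16 × 0.17 × 0.65 = 0.01768 m³/s
w_2 = (4.3 − 1.1)/2 = 1.6 m; q_2 = 0.25 × 0.33 × 1.6 = 0.1320 m³/s
w_3 = (6.6 − 2.4)/2 = 2.1 m; q_3 = 0.47 × 0.72 × 2.1 = 0.7106 m³/s
w_4 = (8.8 − 4.3)/2 = 2.25 m; q_4 = 0.56 × 0.84 × 2.25 = 1.058 m³/s
w_5 = (10.5 − 6.6)/2 = 1.95 m; q_5 = 0.35 × 0.40 × 1.95 = 0.2730 m³/s
w_6 = (10.5 − 8.8)/2 = 0.85 m; q_6 = 0.21 × 0.21 × 0.85 = 0.03749 m³/s
Q = Σ qᵢ = 2.229 m³/s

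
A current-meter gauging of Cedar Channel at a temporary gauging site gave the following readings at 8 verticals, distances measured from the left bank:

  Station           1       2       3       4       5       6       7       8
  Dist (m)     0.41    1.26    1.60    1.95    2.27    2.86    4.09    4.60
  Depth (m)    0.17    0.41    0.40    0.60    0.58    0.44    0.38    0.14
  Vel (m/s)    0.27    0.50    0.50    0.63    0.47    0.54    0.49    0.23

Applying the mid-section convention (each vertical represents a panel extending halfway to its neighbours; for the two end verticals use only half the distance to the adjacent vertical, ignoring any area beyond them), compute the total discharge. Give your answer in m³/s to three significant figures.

w_1 = (1.26 − 0.41)/2 = 0.425 m; q_1 = 0.27 × 0.17 × 0.425 = 0.01951 m³/s
w_2 = (1.60 − 0.41)/2 = 0.595 m; q_2 = 0.50 × 0.41 × 0.595 = 0.1220 m³/s
w_3 = (1.95 − 1.26)/2 = 0.345 m; q_3 = 0.50 × 0.40 × 0.345 = 0.06900 m³/s
w_4 = (2.27 − 1.60)/2 = 0.335 m; q_4 = 0.63 × 0.60 × 0.335 = 0.1266 m³/s
w_5 = (2.86 − 1.95)/2 = 0.455 m; q_5 = 0.47 × 0.58 × 0.455 = 0.1240 m³/s
w_6 = (4.09 − 2.27)/2 = 0.91 m; q_6 = 0.54 × 0.44 × 0.91 = 0.2162 m³/s
w_7 = (4.60 − 2.86)/2 = 0.87 m; q_7 = 0.49 × 0.38 × 0.87 = 0.1620 m³/s
w_8 = (4.60 − 4.09)/2 = 0.255 m; q_8 = 0.23 × 0.14 × 0.255 = 0.008211 m³/s
Q = Σ qᵢ = 0.8476 m³/s

0.848 m³/s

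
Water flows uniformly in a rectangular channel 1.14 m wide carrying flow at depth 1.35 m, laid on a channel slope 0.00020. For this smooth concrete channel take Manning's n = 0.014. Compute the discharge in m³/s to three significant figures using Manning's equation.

A = b·y = 1.14 × 1.35 = 1.539 m²
P = b + 2y = 1.14 + 2×1.35 = 3.840 m
R = A/P = 1.539/3.840 = 0.4008 m
Q = (1/n)·A·R^(2/3)·S^(1/2) = (1/0.014) × 1.539 × 0.4008^(2/3) × 0.00020^(1/2) = 0.8451 m³/s

0.845 m³/s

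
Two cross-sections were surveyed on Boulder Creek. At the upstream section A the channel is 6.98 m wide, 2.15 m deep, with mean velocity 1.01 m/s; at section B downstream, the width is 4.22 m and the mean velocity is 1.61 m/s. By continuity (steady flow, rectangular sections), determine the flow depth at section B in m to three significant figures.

2.23 m

Q = A₁V₁ = (6.98×2.15) × 1.01 = 15.16 m³/s
d₂ = Q/(b₂ V₂) = 15.16/(4.22×1.61) = 2.231 m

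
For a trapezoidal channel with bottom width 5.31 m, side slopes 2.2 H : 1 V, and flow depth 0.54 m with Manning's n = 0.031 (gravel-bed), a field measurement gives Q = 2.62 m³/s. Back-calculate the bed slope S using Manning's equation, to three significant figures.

0.00159

A = (b + z·y)·y = (5.31 + 2.2×0.54)×0.54 = 3.509 m²
P = b + 2y√(1+z²) = 5.31 + 2×0.54×√(1+2.2²) = 7.920 m
R = A/P = 3.509/7.920 = 0.4430 m
S = (Q·n / (1·A·R^(2/3)))² = (2.62×0.031 / (1×3.509×0.5812))² = 0.001586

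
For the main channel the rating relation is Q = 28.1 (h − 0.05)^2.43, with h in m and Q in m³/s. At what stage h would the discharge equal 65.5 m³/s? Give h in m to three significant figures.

1.47 m

h − h₀ = (Q/C)^(1/b) = (65.5/28.1)^(1/2.43) = 1.417 m
h = 0.05 + 1.417 = 1.467 m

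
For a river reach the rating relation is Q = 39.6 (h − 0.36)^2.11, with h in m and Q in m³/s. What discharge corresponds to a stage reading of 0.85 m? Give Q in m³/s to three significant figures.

8.79 m³/s

Q = 39.6 × (0.85 − 0.36)^2.11 = 39.6 × 0.49^2.11 = 8.790 m³/s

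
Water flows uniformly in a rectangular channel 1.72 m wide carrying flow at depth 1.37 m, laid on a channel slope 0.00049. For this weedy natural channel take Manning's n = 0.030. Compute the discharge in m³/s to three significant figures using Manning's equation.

1.14 m³/s

A = b·y = 1.72 × 1.37 = 2.356 m²
P = b + 2y = 1.72 + 2×1.37 = 4.460 m
R = A/P = 2.356/4.460 = 0.5283 m
Q = (1/n)·A·R^(2/3)·S^(1/2) = (1/0.030) × 2.356 × 0.5283^(2/3) × 0.00049^(1/2) = 1.136 m³/s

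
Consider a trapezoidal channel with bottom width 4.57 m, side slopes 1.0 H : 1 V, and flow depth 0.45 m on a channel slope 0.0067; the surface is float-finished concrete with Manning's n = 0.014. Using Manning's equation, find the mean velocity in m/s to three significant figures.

A = (b + z·y)·y = (4.57 + 1.0×0.45)×0.45 = 2.259 m²
P = b + 2y√(1+z²) = 4.57 + 2×0.45×√(1+1.0²) = 5.843 m
R = A/P = 2.259/5.843 = 0.3866 m
Q = (1/n)·A·R^(2/3)·S^(1/2) = (1/0.014) × 2.259 × 0.3866^(2/3) × 0.0067^(1/2) = 7.010 m³/s
V = Q/A = 7.010/2.259 = 3.103 m/s

3.10 m/s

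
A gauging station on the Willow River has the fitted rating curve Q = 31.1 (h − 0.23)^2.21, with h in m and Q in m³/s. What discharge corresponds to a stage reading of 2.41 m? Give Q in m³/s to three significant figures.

174 m³/s

Q = 31.1 × (2.41 − 0.23)^2.21 = 31.1 × 2.18^2.21 = 174.1 m³/s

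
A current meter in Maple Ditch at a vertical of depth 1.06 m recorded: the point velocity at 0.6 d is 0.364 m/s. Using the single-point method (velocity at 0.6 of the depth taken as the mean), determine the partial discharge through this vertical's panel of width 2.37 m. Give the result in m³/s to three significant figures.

0.914 m³/s

v̄ = v₀.₆ = 0.364 m/s
q = v̄ × d × w = 0.3640 × 1.06 × 2.37 = 0.9144 m³/s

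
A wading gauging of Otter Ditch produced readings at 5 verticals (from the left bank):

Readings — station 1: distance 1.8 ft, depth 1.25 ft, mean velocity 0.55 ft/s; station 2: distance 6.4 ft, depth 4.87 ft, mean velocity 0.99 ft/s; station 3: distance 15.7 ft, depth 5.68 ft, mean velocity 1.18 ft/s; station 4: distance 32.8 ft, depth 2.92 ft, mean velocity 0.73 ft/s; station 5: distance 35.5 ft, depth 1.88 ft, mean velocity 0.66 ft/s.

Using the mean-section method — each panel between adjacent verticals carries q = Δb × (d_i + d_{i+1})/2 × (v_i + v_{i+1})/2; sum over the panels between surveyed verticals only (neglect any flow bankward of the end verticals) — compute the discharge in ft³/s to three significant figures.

139 ft³/s

Panel 1-2: Δb = 4.6 ft, d̄ = (1.25+4.87)/2 = 3.06, v̄ = (0.55+0.99)/2 = 0.77 → q = 4.6×3.06×0.77 = 10.84 ft³/s
Panel 2-3: Δb = 9.3 ft, d̄ = (4.87+5.68)/2 = 5.275, v̄ = (0.99+1.18)/2 = 1.085 → q = 9.3×5.275×1.085 = 53.23 ft³/s
Panel 3-4: Δb = 17.1 ft, d̄ = (5.68+2.92)/2 = 4.3, v̄ = (1.18+0.73)/2 = 0.955 → q = 17.1×4.3×0.955 = 70.22 ft³/s
Panel 4-5: Δb = 2.7 ft, d̄ = (2.92+1.88)/2 = 2.4, v̄ = (0.73+0.66)/2 = 0.695 → q = 2.7×2.4×0.695 = 4.504 ft³/s
Q = Σ q = 138.8 ft³/s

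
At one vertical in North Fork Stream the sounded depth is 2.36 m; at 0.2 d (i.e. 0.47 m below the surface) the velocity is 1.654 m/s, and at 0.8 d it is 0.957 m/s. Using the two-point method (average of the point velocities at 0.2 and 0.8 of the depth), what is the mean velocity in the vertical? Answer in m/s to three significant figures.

1.31 m/s

v̄ = (1.654 + 0.957) / 2 = 1.306 m/s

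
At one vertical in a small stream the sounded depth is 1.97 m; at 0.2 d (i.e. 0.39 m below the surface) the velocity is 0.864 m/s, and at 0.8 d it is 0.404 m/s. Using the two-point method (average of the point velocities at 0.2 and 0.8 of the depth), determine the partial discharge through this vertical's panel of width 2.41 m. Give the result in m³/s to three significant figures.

v̄ = (0.864 + 0.404) / 2 = 0.6340 m/s
q = v̄ × d × w = 0.6340 × 1.97 × 2.41 = 3.010 m³/s

3.01 m³/s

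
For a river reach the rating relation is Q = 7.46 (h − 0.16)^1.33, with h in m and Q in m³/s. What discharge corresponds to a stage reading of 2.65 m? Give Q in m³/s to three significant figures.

Q = 7.46 × (2.65 − 0.16)^1.33 = 7.46 × 2.49^1.33 = 25.10 m³/s

25.1 m³/s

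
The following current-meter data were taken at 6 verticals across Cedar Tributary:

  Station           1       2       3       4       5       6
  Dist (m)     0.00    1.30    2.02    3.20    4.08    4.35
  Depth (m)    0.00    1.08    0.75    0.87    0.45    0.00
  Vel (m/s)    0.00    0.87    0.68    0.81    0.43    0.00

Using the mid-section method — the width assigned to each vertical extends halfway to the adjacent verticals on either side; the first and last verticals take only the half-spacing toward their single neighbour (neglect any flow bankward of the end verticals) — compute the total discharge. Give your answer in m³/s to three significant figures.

w_2 = (2.02 − 0.00)/2 = 1.01 m; q_2 = 0.87 × 1.08 × 1.01 = 0.9490 m³/s
w_3 = (3.20 − 1.30)/2 = 0.95 m; q_3 = 0.68 × 0.75 × 0.95 = 0.4845 m³/s
w_4 = (4.08 − 2.02)/2 = 1.03 m; q_4 = 0.81 × 0.87 × 1.03 = 0.7258 m³/s
w_5 = (4.35 − 3.20)/2 = 0.575 m; q_5 = 0.43 × 0.45 × 0.575 = 0.1113 m³/s
Stations 1, 6 contribute zero (depth or velocity is 0).
Q = Σ qᵢ = 2.271 m³/s

2.27 m³/s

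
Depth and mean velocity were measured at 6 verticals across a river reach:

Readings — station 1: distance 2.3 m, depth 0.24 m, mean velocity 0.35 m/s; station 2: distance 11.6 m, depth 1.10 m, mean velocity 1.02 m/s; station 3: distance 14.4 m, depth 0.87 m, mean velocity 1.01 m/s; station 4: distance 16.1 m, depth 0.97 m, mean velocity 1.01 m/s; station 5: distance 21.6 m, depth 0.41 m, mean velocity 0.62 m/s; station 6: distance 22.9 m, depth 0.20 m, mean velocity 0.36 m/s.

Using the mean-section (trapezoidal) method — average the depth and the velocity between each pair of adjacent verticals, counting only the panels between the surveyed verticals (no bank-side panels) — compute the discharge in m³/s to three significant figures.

Panel 1-2: Δb = 9.3 m, d̄ = (0.24+1.10)/2 = 0.67, v̄ = (0.35+1.02)/2 = 0.685 → q = 9.3×0.67×0.685 = 4.268 m³/s
Panel 2-3: Δb = 2.8 m, d̄ = (1.10+0.87)/2 = 0.985, v̄ = (1.02+1.01)/2 = 1.015 → q = 2.8×0.985×1.015 = 2.799 m³/s
Panel 3-4: Δb = 1.7 m, d̄ = (0.87+0.97)/2 = 0.92, v̄ = (1.01+1.01)/2 = 1.01 → q = 1.7×0.92×1.01 = 1.580 m³/s
Panel 4-5: Δb = 5.5 m, d̄ = (0.97+0.41)/2 = 0.69, v̄ = (1.01+0.62)/2 = 0.815 → q = 5.5×0.69×0.815 = 3.093 m³/s
Panel 5-6: Δb = 1.3 m, d̄ = (0.41+0.20)/2 = 0.305, v̄ = (0.62+0.36)/2 = 0.49 → q = 1.3×0.305×0.49 = 0.1943 m³/s
Q = Σ q = 11.93 m³/s

11.9 m³/s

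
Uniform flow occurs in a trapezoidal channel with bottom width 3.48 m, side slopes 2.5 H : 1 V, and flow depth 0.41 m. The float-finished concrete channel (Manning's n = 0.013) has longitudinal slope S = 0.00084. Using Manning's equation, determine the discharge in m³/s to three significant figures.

A = (b + z·y)·y = (3.48 + 2.5×0.41)×0.41 = 1.847 m²
P = b + 2y√(1+z²) = 3.48 + 2×0.41×√(1+2.5²) = 5.688 m
R = A/P = 1.847/5.688 = 0.3247 m
Q = (1/n)·A·R^(2/3)·S^(1/2) = (1/0.013) × 1.847 × 0.3247^(2/3) × 0.00084^(1/2) = 1.945 m³/s

1.95 m³/s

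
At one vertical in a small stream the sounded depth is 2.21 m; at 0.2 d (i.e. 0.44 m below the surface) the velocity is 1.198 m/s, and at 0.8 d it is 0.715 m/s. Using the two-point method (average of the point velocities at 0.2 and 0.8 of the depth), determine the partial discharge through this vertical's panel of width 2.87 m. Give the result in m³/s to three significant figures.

6.07 m³/s

v̄ = (1.198 + 0.715) / 2 = 0.9565 m/s
q = v̄ × d × w = 0.9565 × 2.21 × 2.87 = 6.067 m³/s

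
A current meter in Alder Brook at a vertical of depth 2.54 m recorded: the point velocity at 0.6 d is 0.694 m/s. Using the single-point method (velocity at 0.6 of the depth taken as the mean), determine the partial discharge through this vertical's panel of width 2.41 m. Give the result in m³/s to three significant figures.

v̄ = v₀.₆ = 0.694 m/s
q = v̄ × d × w = 0.6940 × 2.54 × 2.41 = 4.248 m³/s

4.25 m³/s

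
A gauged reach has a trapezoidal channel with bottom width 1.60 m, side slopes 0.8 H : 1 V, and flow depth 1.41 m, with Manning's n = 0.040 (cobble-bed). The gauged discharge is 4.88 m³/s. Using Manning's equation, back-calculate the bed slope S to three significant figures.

0.00386

A = (b + z·y)·y = (1.60 + 0.8×1.41)×1.41 = 3.846 m²
P = b + 2y√(1+z²) = 1.60 + 2×1.41×√(1+0.8²) = 5.211 m
R = A/P = 3.846/5.211 = 0.7381 m
S = (Q·n / (1·A·R^(2/3)))² = (4.88×0.040 / (1×3.846×0.8167))² = 0.003861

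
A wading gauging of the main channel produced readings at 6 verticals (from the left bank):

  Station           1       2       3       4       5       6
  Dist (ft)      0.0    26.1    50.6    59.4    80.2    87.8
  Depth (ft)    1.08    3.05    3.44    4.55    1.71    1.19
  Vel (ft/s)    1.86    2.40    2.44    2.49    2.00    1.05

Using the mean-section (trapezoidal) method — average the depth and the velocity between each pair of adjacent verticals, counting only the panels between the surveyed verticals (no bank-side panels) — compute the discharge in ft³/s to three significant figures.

557 ft³/s

Panel 1-2: Δb = 26.1 ft, d̄ = (1.08+3.05)/2 = 2.065, v̄ = (1.86+2.40)/2 = 2.13 → q = 26.1×2.065×2.13 = 114.8 ft³/s
Panel 2-3: Δb = 24.5 ft, d̄ = (3.05+3.44)/2 = 3.245, v̄ = (2.40+2.44)/2 = 2.42 → q = 24.5×3.245×2.42 = 192.4 ft³/s
Panel 3-4: Δb = 8.8 ft, d̄ = (3.44+4.55)/2 = 3.995, v̄ = (2.44+2.49)/2 = 2.465 → q = 8.8×3.995×2.465 = 86.66 ft³/s
Panel 4-5: Δb = 20.8 ft, d̄ = (4.55+1.71)/2 = 3.13, v̄ = (2.49+2.00)/2 = 2.245 → q = 20.8×3.13×2.245 = 146.2 ft³/s
Panel 5-6: Δb = 7.6 ft, d̄ = (1.71+1.19)/2 = 1.45, v̄ = (2.00+1.05)/2 = 1.525 → q = 7.6×1.45×1.525 = 16.81 ft³/s
Q = Σ q = 556.8 ft³/s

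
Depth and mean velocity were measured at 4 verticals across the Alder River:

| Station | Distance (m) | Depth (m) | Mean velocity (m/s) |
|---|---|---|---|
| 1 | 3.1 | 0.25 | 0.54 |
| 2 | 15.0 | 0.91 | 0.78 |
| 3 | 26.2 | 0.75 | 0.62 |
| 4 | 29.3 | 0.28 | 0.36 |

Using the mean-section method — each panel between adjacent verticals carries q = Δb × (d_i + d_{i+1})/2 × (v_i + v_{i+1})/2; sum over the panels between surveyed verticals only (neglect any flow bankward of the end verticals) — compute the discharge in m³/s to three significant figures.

11.8 m³/s

Panel 1-2: Δb = 11.9 m, d̄ = (0.25+0.91)/2 = 0.58, v̄ = (0.54+0.78)/2 = 0.66 → q = 11.9×0.58×0.66 = 4.555 m³/s
Panel 2-3: Δb = 11.2 m, d̄ = (0.91+0.75)/2 = 0.83, v̄ = (0.78+0.62)/2 = 0.7 → q = 11.2×0.83×0.7 = 6.507 m³/s
Panel 3-4: Δb = 3.1 m, d̄ = (0.75+0.28)/2 = 0.515, v̄ = (0.62+0.36)/2 = 0.49 → q = 3.1×0.515×0.49 = 0.7823 m³/s
Q = Σ q = 11.84 m³/s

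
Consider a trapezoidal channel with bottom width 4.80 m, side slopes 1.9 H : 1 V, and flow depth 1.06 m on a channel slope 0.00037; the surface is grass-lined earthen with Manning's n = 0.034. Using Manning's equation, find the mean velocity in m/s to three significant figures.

A = (b + z·y)·y = (4.80 + 1.9×1.06)×1.06 = 7.223 m²
P = b + 2y√(1+z²) = 4.80 + 2×1.06×√(1+1.9²) = 9.352 m
R = A/P = 7.223/9.352 = 0.7723 m
Q = (1/n)·A·R^(2/3)·S^(1/2) = (1/0.034) × 7.223 × 0.7723^(2/3) × 0.00037^(1/2) = 3.440 m³/s
V = Q/A = 3.440/7.223 = 0.4762 m/s

0.476 m/s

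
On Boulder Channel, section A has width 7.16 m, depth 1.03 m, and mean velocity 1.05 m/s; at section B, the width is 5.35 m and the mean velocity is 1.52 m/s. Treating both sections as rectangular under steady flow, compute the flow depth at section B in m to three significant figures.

0.952 m

Q = A₁V₁ = (7.16×1.03) × 1.05 = 7.744 m³/s
d₂ = Q/(b₂ V₂) = 7.744/(5.35×1.52) = 0.9522 m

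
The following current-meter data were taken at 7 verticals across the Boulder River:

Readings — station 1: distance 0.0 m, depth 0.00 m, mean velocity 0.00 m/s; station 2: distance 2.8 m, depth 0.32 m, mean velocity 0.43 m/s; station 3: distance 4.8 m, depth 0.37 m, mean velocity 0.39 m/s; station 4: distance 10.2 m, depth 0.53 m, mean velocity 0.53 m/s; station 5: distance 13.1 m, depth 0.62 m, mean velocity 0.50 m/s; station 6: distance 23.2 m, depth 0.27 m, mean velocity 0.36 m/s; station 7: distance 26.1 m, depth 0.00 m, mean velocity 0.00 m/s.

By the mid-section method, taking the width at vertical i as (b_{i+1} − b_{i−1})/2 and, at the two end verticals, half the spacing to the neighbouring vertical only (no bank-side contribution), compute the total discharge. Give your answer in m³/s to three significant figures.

4.68 m³/s

w_2 = (4.8 − 0.0)/2 = 2.4 m; q_2 = 0.43 × 0.32 × 2.4 = 0.3302 m³/s
w_3 = (10.2 − 2.8)/2 = 3.7 m; q_3 = 0.39 × 0.37 × 3.7 = 0.5339 m³/s
w_4 = (13.1 − 4.8)/2 = 4.15 m; q_4 = 0.53 × 0.53 × 4.15 = 1.166 m³/s
w_5 = (23.2 − 10.2)/2 = 6.5 m; q_5 = 0.50 × 0.62 × 6.5 = 2.015 m³/s
w_6 = (26.1 − 13.1)/2 = 6.5 m; q_6 = 0.36 × 0.27 × 6.5 = 0.6318 m³/s
Stations 1, 7 contribute zero (depth or velocity is 0).
Q = Σ qᵢ = 4.677 m³/s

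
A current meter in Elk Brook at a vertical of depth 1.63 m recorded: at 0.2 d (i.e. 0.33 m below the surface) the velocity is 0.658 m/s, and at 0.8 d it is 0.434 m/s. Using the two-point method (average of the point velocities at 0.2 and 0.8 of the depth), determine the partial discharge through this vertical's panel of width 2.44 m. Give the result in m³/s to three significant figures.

v̄ = (0.658 + 0.434) / 2 = 0.5460 m/s
q = v̄ × d × w = 0.5460 × 1.63 × 2.44 = 2.172 m³/s

2.17 m³/s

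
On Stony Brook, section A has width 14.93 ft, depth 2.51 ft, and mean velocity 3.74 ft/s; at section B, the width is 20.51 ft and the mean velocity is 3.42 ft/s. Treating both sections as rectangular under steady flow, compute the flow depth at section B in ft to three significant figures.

2.00 ft

Q = A₁V₁ = (14.93×2.51) × 3.74 = 140.2 ft³/s
d₂ = Q/(b₂ V₂) = 140.2/(20.51×3.42) = 1.998 ft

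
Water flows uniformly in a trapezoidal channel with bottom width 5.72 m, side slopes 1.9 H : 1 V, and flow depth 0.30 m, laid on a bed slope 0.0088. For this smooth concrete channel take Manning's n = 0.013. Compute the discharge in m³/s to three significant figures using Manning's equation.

A = (b + z·y)·y = (5.72 + 1.9×0.30)×0.30 = 1.887 m²
P = b + 2y√(1+z²) = 5.72 + 2×0.30×√(1+1.9²) = 7.008 m
R = A/P = 1.887/7.008 = 0.2693 m
Q = (1/n)·A·R^(2/3)·S^(1/2) = (1/0.013) × 1.887 × 0.2693^(2/3) × 0.0088^(1/2) = 5.678 m³/s

5.68 m³/s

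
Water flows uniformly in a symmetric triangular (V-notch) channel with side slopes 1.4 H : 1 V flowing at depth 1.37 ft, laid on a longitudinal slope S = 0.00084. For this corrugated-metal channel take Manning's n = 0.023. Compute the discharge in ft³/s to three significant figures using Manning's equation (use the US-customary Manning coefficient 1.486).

3.33 ft³/s

A = z·y² = 1.4×1.37² = 2.628 ft²
P = 2y√(1+z²) = 2×1.37×√(1+1.4²) = 4.714 ft
R = A/P = 2.628/4.714 = 0.5574 ft
Q = (1.486/n)·A·R^(2/3)·S^(1/2) = (1.486/0.023) × 2.628 × 0.5574^(2/3) × 0.00084^(1/2) = 3.333 ft³/s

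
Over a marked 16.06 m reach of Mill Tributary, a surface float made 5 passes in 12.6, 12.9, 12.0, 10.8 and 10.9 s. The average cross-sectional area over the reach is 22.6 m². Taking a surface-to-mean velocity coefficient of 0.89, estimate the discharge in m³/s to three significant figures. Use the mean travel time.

27.3 m³/s

t̄ = (12.6 + 12.9 + 12.0 + 10.8 + 10.9) / 5 = 11.84 s
v_surface = L / t̄ = 16.06 / 11.84 = 1.356 m/s
v_mean = 0.89 × 1.356 = 1.207 m/s
Q = A × v_mean = 22.6 × 1.207 = 27.28 m³/s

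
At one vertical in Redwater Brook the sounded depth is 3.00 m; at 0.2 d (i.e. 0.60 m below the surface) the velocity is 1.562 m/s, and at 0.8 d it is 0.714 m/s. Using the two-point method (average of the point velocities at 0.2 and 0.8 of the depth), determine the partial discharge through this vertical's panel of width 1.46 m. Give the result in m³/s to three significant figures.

4.98 m³/s

v̄ = (1.562 + 0.714) / 2 = 1.138 m/s
q = v̄ × d × w = 1.138 × 3.00 × 1.46 = 4.984 m³/s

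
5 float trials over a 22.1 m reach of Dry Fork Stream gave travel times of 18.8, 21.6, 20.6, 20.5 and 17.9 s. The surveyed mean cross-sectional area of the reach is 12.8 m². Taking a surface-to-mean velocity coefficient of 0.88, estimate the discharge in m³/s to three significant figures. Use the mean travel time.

12.5 m³/s

t̄ = (18.8 + 21.6 + 20.6 + 20.5 + 17.9) / 5 = 19.88 s
v_surface = L / t̄ = 22.1 / 19.88 = 1.112 m/s
v_mean = 0.88 × 1.112 = 0.9783 m/s
Q = A × v_mean = 12.8 × 0.9783 = 12.52 m³/s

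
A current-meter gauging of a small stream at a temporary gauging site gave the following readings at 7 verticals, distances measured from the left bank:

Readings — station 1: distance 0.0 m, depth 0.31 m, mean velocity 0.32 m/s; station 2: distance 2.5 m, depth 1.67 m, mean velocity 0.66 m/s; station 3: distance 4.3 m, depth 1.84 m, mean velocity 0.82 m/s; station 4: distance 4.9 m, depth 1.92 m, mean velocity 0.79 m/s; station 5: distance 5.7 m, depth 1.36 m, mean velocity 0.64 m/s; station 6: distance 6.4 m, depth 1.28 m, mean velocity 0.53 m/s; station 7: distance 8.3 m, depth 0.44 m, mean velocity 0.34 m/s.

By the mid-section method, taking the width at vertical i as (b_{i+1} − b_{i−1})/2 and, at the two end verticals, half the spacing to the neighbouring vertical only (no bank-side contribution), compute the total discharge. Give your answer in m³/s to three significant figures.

7.04 m³/s

w_1 = (2.5 − 0.0)/2 = 1.25 m; q_1 = 0.32 × 0.31 × 1.25 = 0.1240 m³/s
w_2 = (4.3 − 0.0)/2 = 2.15 m; q_2 = 0.66 × 1.67 × 2.15 = 2.370 m³/s
w_3 = (4.9 − 2.5)/2 = 1.2 m; q_3 = 0.82 × 1.84 × 1.2 = 1.811 m³/s
w_4 = (5.7 − 4.3)/2 = 0.7 m; q_4 = 0.79 × 1.92 × 0.7 = 1.062 m³/s
w_5 = (6.4 − 4.9)/2 = 0.75 m; q_5 = 0.64 × 1.36 × 0.75 = 0.6528 m³/s
w_6 = (8.3 − 5.7)/2 = 1.3 m; q_6 = 0.53 × 1.28 × 1.3 = 0.8819 m³/s
w_7 = (8.3 − 6.4)/2 = 0.95 m; q_7 = 0.34 × 0.44 × 0.95 = 0.1421 m³/s
Q = Σ qᵢ = 7.043 m³/s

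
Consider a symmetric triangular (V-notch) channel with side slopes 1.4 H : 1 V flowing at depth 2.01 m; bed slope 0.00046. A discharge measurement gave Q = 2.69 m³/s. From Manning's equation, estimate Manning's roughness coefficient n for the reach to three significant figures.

0.0394

A = z·y² = 1.4×2.01² = 5.656 m²
P = 2y√(1+z²) = 2×2.01×√(1+1.4²) = 6.916 m
R = A/P = 5.656/6.916 = 0.8178 m
n = (1/Q)·A·R^(2/3)·S^(1/2) = (1/2.69) × 5.656 × 0.8745 × 0.02145 = 0.03944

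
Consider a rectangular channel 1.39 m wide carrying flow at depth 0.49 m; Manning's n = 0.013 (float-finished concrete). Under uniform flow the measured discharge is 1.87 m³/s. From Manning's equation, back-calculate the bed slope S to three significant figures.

0.00672

A = b·y = 1.39 × 0.49 = 0.6811 m²
P = b + 2y = 1.39 + 2×0.49 = 2.370 m
R = A/P = 0.6811/2.370 = 0.2874 m
S = (Q·n / (1·A·R^(2/3)))² = (1.87×0.013 / (1×0.6811×0.4355))² = 0.006717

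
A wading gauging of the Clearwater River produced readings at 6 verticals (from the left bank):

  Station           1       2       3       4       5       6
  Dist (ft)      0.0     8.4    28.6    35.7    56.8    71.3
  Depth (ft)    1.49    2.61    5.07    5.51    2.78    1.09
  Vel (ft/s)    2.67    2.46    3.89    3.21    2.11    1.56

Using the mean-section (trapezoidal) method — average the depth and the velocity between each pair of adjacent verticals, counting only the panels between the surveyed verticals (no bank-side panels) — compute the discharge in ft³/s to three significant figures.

Panel 1-2: Δb = 8.4 ft, d̄ = (1.49+2.61)/2 = 2.05, v̄ = (2.67+2.46)/2 = 2.565 → q = 8.4×2.05×2.565 = 44.17 ft³/s
Panel 2-3: Δb = 20.2 ft, d̄ = (2.61+5.07)/2 = 3.84, v̄ = (2.46+3.89)/2 = 3.175 → q = 20.2×3.84×3.175 = 246.3 ft³/s
Panel 3-4: Δb = 7.1 ft, d̄ = (5.07+5.51)/2 = 5.29, v̄ = (3.89+3.21)/2 = 3.55 → q = 7.1×5.29×3.55 = 133.3 ft³/s
Panel 4-5: Δb = 21.1 ft, d̄ = (5.51+2.78)/2 = 4.145, v̄ = (3.21+2.11)/2 = 2.66 → q = 21.1×4.145×2.66 = 232.6 ft³/s
Panel 5-6: Δb = 14.5 ft, d̄ = (2.78+1.09)/2 = 1.935, v̄ = (2.11+1.56)/2 = 1.835 → q = 14.5×1.935×1.835 = 51.49 ft³/s
Q = Σ q = 707.9 ft³/s

708 ft³/s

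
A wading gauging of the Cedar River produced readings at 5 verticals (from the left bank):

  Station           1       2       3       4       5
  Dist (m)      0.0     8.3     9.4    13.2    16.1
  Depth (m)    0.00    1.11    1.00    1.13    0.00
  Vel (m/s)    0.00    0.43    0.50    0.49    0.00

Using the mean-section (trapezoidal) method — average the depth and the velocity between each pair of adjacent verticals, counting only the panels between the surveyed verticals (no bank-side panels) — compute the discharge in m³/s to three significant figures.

3.93 m³/s

Panel 1-2: Δb = 8.3 m, d̄ = (0.00+1.11)/2 = 0.555, v̄ = (0.00+0.43)/2 = 0.215 → q = 8.3×0.555×0.215 = 0.9904 m³/s
Panel 2-3: Δb = 1.1 m, d̄ = (1.11+1.00)/2 = 1.055, v̄ = (0.43+0.50)/2 = 0.465 → q = 1.1×1.055×0.465 = 0.5396 m³/s
Panel 3-4: Δb = 3.8 m, d̄ = (1.00+1.13)/2 = 1.065, v̄ = (0.50+0.49)/2 = 0.495 → q = 3.8×1.065×0.495 = 2.003 m³/s
Panel 4-5: Δb = 2.9 m, d̄ = (1.13+0.00)/2 = 0.565, v̄ = (0.49+0.00)/2 = 0.245 → q = 2.9×0.565×0.245 = 0.4014 m³/s
Q = Σ q = 3.935 m³/s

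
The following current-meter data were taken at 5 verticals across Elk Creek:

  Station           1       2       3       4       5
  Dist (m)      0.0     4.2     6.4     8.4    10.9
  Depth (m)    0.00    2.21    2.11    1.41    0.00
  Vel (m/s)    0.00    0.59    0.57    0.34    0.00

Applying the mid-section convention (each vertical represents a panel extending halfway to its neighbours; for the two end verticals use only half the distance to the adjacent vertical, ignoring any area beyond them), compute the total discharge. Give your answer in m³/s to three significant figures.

7.78 m³/s

w_2 = (6.4 − 0.0)/2 = 3.2 m; q_2 = 0.59 × 2.21 × 3.2 = 4.172 m³/s
w_3 = (8.4 − 4.2)/2 = 2.1 m; q_3 = 0.57 × 2.11 × 2.1 = 2.526 m³/s
w_4 = (10.9 − 6.4)/2 = 2.25 m; q_4 = 0.34 × 1.41 × 2.25 = 1.079 m³/s
Stations 1, 5 contribute zero (depth or velocity is 0).
Q = Σ qᵢ = 7.777 m³/s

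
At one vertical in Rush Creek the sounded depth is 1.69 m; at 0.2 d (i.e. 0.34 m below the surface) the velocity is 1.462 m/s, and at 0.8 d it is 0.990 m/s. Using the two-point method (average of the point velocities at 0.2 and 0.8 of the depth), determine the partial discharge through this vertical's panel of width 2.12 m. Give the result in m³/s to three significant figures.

v̄ = (1.462 + 0.990) / 2 = 1.226 m/s
q = v̄ × d × w = 1.226 × 1.69 × 2.12 = 4.393 m³/s

4.39 m³/s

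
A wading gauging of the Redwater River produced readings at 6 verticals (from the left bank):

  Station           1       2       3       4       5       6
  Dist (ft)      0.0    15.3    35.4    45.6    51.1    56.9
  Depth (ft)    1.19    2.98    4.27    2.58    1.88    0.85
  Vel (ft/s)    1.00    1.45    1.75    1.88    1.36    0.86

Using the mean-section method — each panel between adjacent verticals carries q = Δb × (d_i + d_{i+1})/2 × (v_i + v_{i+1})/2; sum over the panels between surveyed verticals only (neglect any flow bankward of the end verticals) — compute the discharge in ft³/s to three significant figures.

248 ft³/s

Panel 1-2: Δb = 15.3 ft, d̄ = (1.19+2.98)/2 = 2.085, v̄ = (1.00+1.45)/2 = 1.225 → q = 15.3×2.085×1.225 = 39.08 ft³/s
Panel 2-3: Δb = 20.1 ft, d̄ = (2.98+4.27)/2 = 3.625, v̄ = (1.45+1.75)/2 = 1.6 → q = 20.1×3.625×1.6 = 116.6 ft³/s
Panel 3-4: Δb = 10.2 ft, d̄ = (4.27+2.58)/2 = 3.425, v̄ = (1.75+1.88)/2 = 1.815 → q = 10.2×3.425×1.815 = 63.41 ft³/s
Panel 4-5: Δb = 5.5 ft, d̄ = (2.58+1.88)/2 = 2.23, v̄ = (1.88+1.36)/2 = 1.62 → q = 5.5×2.23×1.62 = 19.87 ft³/s
Panel 5-6: Δb = 5.8 ft, d̄ = (1.88+0.85)/2 = 1.365, v̄ = (1.36+0.86)/2 = 1.11 → q = 5.8×1.365×1.11 = 8.788 ft³/s
Q = Σ q = 247.7 ft³/s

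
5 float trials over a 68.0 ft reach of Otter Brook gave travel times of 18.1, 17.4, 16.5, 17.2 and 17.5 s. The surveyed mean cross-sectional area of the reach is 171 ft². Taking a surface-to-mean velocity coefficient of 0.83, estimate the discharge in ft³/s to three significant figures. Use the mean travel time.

557 ft³/s

t̄ = (18.1 + 17.4 + 16.5 + 17.2 + 17.5) / 5 = 17.34 s
v_surface = L / t̄ = 68.0 / 17.34 = 3.922 ft/s
v_mean = 0.83 × 3.922 = 3.255 ft/s
Q = A × v_mean = 171 × 3.255 = 556.6 ft³/s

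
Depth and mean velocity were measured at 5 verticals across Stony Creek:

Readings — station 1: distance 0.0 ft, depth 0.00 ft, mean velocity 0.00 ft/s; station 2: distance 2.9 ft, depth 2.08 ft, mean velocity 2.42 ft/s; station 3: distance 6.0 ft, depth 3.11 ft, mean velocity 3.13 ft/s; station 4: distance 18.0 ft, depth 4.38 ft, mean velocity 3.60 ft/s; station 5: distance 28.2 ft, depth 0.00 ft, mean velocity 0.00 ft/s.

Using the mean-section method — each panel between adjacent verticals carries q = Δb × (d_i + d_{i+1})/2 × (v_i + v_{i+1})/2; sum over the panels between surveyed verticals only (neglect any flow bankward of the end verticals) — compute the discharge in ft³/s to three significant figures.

Panel 1-2: Δb = 2.9 ft, d̄ = (0.00+2.08)/2 = 1.04, v̄ = (0.00+2.42)/2 = 1.21 → q = 2.9×1.04×1.21 = 3.649 ft³/s
Panel 2-3: Δb = 3.1 ft, d̄ = (2.08+3.11)/2 = 2.595, v̄ = (2.42+3.13)/2 = 2.775 → q = 3.1×2.595×2.775 = 22.32 ft³/s
Panel 3-4: Δb = 12 ft, d̄ = (3.11+4.38)/2 = 3.745, v̄ = (3.13+3.60)/2 = 3.365 → q = 12×3.745×3.365 = 151.2 ft³/s
Panel 4-5: Δb = 10.2 ft, d̄ = (4.38+0.00)/2 = 2.19, v̄ = (3.60+0.00)/2 = 1.8 → q = 10.2×2.19×1.8 = 40.21 ft³/s
Q = Σ q = 217.4 ft³/s

217 ft³/s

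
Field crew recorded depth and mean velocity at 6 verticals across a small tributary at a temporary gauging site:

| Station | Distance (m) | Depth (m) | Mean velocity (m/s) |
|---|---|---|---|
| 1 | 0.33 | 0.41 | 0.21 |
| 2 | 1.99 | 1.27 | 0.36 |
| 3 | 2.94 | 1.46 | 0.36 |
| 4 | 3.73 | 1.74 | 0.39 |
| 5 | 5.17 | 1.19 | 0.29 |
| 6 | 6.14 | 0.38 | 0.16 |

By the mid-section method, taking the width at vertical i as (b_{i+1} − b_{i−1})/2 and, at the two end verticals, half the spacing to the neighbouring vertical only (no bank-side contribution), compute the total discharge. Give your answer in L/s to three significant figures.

2330 L/s

w_1 = (1.99 − 0.33)/2 = 0.83 m; q_1 = 0.21 × 0.41 × 0.83 = 0.07146 m³/s
w_2 = (2.94 − 0.33)/2 = 1.305 m; q_2 = 0.36 × 1.27 × 1.305 = 0.5966 m³/s
w_3 = (3.73 − 1.99)/2 = 0.87 m; q_3 = 0.36 × 1.46 × 0.87 = 0.4573 m³/s
w_4 = (5.17 − 2.94)/2 = 1.115 m; q_4 = 0.39 × 1.74 × 1.115 = 0.7566 m³/s
w_5 = (6.14 − 3.73)/2 = 1.205 m; q_5 = 0.29 × 1.19 × 1.205 = 0.4158 m³/s
w_6 = (6.14 − 5.17)/2 = 0.485 m; q_6 = 0.16 × 0.38 × 0.485 = 0.02949 m³/s
Q = Σ qᵢ = 2.327 m³/s
= 2.327 × 1000 = 2327 L/s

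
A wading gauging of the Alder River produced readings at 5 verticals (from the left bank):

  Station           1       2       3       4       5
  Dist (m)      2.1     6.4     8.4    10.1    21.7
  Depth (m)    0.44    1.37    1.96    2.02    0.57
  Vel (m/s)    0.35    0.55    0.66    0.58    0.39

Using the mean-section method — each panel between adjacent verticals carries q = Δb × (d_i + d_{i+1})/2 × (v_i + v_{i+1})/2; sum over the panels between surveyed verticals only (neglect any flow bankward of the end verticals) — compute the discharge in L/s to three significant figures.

13100 L/s

Panel 1-2: Δb = 4.3 m, d̄ = (0.44+1.37)/2 = 0.905, v̄ = (0.35+0.55)/2 = 0.45 → q = 4.3×0.905×0.45 = 1.751 m³/s
Panel 2-3: Δb = 2 m, d̄ = (1.37+1.96)/2 = 1.665, v̄ = (0.55+0.66)/2 = 0.605 → q = 2×1.665×0.605 = 2.015 m³/s
Panel 3-4: Δb = 1.7 m, d̄ = (1.96+2.02)/2 = 1.99, v̄ = (0.66+0.58)/2 = 0.62 → q = 1.7×1.99×0.62 = 2.097 m³/s
Panel 4-5: Δb = 11.6 m, d̄ = (2.02+0.57)/2 = 1.295, v̄ = (0.58+0.39)/2 = 0.485 → q = 11.6×1.295×0.485 = 7.286 m³/s
Q = Σ q = 13.15 m³/s
= 13.15 × 1000 = 13150 L/s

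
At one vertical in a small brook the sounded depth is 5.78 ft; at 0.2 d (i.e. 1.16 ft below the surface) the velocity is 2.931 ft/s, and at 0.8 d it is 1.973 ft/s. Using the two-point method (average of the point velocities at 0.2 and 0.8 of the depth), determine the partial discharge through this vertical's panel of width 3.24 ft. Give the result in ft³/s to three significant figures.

45.9 ft³/s

v̄ = (2.931 + 1.973) / 2 = 2.452 ft/s
q = v̄ × d × w = 2.452 × 5.78 × 3.24 = 45.92 ft³/s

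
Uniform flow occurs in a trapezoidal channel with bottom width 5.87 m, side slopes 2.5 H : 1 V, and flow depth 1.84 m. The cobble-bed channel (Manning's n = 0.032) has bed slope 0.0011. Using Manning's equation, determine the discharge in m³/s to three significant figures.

A = (b + z·y)·y = (5.87 + 2.5×1.84)×1.84 = 19.26 m²
P = b + 2y√(1+z²) = 5.87 + 2×1.84×√(1+2.5²) = 15.78 m
R = A/P = 19.26/15.78 = 1.221 m
Q = (1/n)·A·R^(2/3)·S^(1/2) = (1/0.032) × 19.26 × 1.221^(2/3) × 0.0011^(1/2) = 22.81 m³/s

22.8 m³/s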